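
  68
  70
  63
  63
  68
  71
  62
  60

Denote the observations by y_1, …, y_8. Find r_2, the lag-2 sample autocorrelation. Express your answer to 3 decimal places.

Mean ȳ = (68 + 70 + 63 + 63 + 68 + 71 + 62 + 60)/8 = 65.6250
Deviations from mean: 2.3750, 4.3750, -2.6250, -2.6250, 2.3750, 5.3750, -3.6250, -5.6250
Σ(y_t−ȳ)(y_{t+2}−ȳ) = (-6.2344) + (-11.4844) + (-6.2344) + (-14.1094) + (-8.6094) + (-30.2344) = -76.9063
Denominator Σ(y_t−ȳ)² = 117.8750
r_2 = -76.9063 / 117.8750 = -0.652

-0.652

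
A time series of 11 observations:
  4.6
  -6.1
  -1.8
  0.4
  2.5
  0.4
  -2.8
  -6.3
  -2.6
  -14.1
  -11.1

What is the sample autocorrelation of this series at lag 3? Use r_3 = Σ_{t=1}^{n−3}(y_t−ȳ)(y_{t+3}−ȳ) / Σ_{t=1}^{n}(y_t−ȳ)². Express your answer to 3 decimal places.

Mean ȳ = (4.6 − 6.1 − 1.8 + 0.4 + 2.5 + 0.4 − 2.8 − 6.3 − 2.6 − 14.1 − 11.1)/11 = -3.3545
Numerator Σ_{t=1}^{8}(y_t−ȳ)(y_{t+3}−ȳ) = 24.1547
Denominator Σ(y_t−ȳ)² = 320.7073
r_3 = 24.1547 / 320.7073 = 0.075

0.075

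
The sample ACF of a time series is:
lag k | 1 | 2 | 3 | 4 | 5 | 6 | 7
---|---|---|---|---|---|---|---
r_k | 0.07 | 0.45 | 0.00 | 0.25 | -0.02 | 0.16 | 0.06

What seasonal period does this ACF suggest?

2

The largest autocorrelation is r_2 = 0.45, with weaker echoes at lags 4 (0.25) and 6 (0.16); the remaining lags stay at or below 0.07.
The dominant spike at lag 2 indicates a seasonal period of 2.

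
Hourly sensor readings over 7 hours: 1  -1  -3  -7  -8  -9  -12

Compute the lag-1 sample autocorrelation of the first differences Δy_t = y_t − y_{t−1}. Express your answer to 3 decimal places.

-0.297

First differences Δy: -2, -2, -4, -1, -1, -3
Mean of differences = -2.1667
Numerator Σ(Δy_t−Δȳ)(Δy_{t+1}−Δȳ) = -2.0278
Denominator Σ(Δy_t−Δȳ)² = 6.8333
r_1(Δy) = -2.0278 / 6.8333 = -0.297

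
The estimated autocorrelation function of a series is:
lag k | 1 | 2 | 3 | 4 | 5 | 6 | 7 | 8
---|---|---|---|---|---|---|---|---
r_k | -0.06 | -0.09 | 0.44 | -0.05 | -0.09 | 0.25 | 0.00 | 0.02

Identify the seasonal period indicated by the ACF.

The largest autocorrelation is r_3 = 0.44, with a weaker echo at lag 6 (0.25); the remaining lags stay at or below 0.02.
The dominant spike at lag 3 indicates a seasonal period of 3.

3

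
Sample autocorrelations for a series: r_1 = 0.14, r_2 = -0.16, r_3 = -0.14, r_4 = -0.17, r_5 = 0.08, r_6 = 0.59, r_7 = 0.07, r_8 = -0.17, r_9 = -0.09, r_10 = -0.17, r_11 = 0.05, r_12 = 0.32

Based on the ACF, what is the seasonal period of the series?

6

The largest autocorrelation is r_6 = 0.59, with a weaker echo at lag 12 (0.32); the remaining lags stay at or below 0.14.
The dominant spike at lag 6 indicates a seasonal period of 6.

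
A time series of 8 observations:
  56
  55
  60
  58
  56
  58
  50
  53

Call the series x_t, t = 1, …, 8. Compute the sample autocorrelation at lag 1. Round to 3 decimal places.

0.147

Mean x̄ = (56 + 55 + 60 + 58 + 56 + 58 + 50 + 53)/8 = 55.7500
Deviations from mean: 0.2500, -0.7500, 4.2500, 2.2500, 0.2500, 2.2500, -5.7500, -2.7500
Numerator Σ_{t=1}^{7}(x_t−x̄)(x_{t+1}−x̄) = 10.1875
Denominator Σ(x_t−x̄)² = 69.5000
r_1 = 10.1875 / 69.5000 = 0.147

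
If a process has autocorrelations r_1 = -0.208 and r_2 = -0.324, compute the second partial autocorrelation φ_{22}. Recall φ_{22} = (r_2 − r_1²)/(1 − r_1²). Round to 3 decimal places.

-0.384

φ_{22} = (r_2 − r_1²) / (1 − r_1²)
r_1² = (-0.208)² = 0.043264
Numerator = -0.324 − 0.0433 = -0.3673; denominator = 1 − 0.0433 = 0.9567
φ_{22} = -0.3673 / 0.9567 = -0.384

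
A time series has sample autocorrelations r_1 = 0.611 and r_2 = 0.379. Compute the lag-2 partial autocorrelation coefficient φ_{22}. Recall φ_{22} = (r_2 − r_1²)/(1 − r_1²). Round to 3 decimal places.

0.009

φ_{22} = (r_2 − r_1²) / (1 − r_1²)
r_1² = (0.611)² = 0.373321
Numerator = 0.379 − 0.3733 = 0.0057; denominator = 1 − 0.3733 = 0.6267
φ_{22} = 0.0057 / 0.6267 = 0.009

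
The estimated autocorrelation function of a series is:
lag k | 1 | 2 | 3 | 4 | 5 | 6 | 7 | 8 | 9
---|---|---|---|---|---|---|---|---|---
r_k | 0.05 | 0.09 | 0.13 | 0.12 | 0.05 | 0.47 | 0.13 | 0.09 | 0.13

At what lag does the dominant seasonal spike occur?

The largest autocorrelation is r_6 = 0.47; the remaining lags stay at or below 0.13.
The dominant spike at lag 6 indicates a seasonal period of 6.

6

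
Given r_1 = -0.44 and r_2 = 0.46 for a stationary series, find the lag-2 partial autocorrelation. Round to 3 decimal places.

0.330

φ_{22} = (r_2 − r_1²) / (1 − r_1²)
r_1² = (-0.44)² = 0.1936
Numerator = 0.46 − 0.1936 = 0.2664; denominator = 1 − 0.1936 = 0.8064
φ_{22} = 0.2664 / 0.8064 = 0.330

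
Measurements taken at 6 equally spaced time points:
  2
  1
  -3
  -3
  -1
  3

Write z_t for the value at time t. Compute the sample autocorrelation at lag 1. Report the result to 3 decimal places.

Mean z̄ = (2 + 1 − 3 − 3 − 1 + 3)/6 = -0.1667
Deviations from mean: 2.1667, 1.1667, -2.8333, -2.8333, -0.8333, 3.1667
Σ(z_t−z̄)(z_{t+1}−z̄) = (2.5278) + (-3.3056) + (8.0278) + (2.3611) + (-2.6389) = 6.9722
Denominator Σ(z_t−z̄)² = 32.8333
r_1 = 6.9722 / 32.8333 = 0.212

0.212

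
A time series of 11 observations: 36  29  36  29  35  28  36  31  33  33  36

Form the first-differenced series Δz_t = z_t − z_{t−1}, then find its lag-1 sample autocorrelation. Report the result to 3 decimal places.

First differences Δz: -7, 7, -7, 6, -7, 8, -5, 2, 0, 3
Mean of differences = 0.0000
Numerator Σ(Δz_t−Δz̄)(Δz_{t+1}−Δz̄) = -288.0000
Denominator Σ(Δz_t−Δz̄)² = 334.0000
r_1(Δz) = -288.0000 / 334.0000 = -0.862

-0.862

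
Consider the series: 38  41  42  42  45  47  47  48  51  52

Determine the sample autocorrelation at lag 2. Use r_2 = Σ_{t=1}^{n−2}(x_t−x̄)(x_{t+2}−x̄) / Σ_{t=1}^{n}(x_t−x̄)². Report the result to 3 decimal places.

Mean x̄ = (38 + 41 + 42 + 42 + 45 + 47 + 47 + 48 + 51 + 52)/10 = 45.3000
Numerator Σ_{t=1}^{8}(x_t−x̄)(x_{t+2}−x̄) = 65.5200
Denominator Σ(x_t−x̄)² = 184.1000
r_2 = 65.5200 / 184.1000 = 0.356

0.356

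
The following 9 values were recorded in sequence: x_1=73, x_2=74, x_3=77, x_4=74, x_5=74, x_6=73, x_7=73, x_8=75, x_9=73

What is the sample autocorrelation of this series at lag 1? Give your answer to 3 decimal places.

-0.071

Mean x̄ = (73 + 74 + 77 + 74 + 74 + 73 + 73 + 75 + 73)/9 = 74.0000
Numerator Σ_{t=1}^{8}(x_t−x̄)(x_{t+1}−x̄) = -1.0000
Denominator Σ(x_t−x̄)² = 14.0000
r_1 = -1.0000 / 14.0000 = -0.071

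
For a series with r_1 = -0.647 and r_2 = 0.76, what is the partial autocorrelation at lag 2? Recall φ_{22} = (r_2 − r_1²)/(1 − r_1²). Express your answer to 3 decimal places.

φ_{22} = (r_2 − r_1²) / (1 − r_1²)
r_1² = (-0.647)² = 0.418609
Numerator = 0.76 − 0.4186 = 0.3414; denominator = 1 − 0.4186 = 0.5814
φ_{22} = 0.3414 / 0.5814 = 0.587

0.587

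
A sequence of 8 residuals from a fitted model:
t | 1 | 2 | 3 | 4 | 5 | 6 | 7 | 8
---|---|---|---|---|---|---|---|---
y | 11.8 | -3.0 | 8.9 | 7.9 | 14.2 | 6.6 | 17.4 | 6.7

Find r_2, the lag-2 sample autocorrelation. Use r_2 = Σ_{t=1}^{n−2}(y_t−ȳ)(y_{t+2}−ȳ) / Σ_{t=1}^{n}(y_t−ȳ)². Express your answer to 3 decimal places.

0.247

Mean ȳ = (11.8 − 3.0 + 8.9 + 7.9 + 14.2 + 6.6 + 17.4 + 6.7)/8 = 8.8125
Deviations from mean: 2.9875, -11.8125, 0.0875, -0.9125, 5.3875, -2.2125, 8.5875, -2.1125
Σ(y_t−ȳ)(y_{t+2}−ȳ) = (0.2614) + (10.7789) + (0.4714) + (2.0189) + (46.2652) + (4.6739) = 64.4697
Denominator Σ(y_t−ȳ)² = 261.4288
r_2 = 64.4697 / 261.4288 = 0.247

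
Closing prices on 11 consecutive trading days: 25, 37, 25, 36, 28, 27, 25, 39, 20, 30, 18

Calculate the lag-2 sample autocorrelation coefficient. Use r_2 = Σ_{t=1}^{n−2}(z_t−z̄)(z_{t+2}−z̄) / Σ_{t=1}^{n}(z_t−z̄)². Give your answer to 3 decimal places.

0.406

Mean z̄ = (25 + 37 + 25 + 36 + 28 + 27 + 25 + 39 + 20 + 30 + 18)/11 = 28.1818
Numerator Σ_{t=1}^{9}(z_t−z̄)(z_{t+2}−z̄) = 187.2066
Denominator Σ(z_t−z̄)² = 461.6364
r_2 = 187.2066 / 461.6364 = 0.406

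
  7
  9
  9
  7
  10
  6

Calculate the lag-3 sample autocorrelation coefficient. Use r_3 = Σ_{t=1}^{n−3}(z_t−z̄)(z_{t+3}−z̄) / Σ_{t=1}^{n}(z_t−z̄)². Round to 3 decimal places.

Mean z̄ = (7 + 9 + 9 + 7 + 10 + 6)/6 = 8.0000
Deviations from mean: -1.0000, 1.0000, 1.0000, -1.0000, 2.0000, -2.0000
Numerator Σ_{t=1}^{3}(z_t−z̄)(z_{t+3}−z̄) = 1.0000
Denominator Σ(z_t−z̄)² = 12.0000
r_3 = 1.0000 / 12.0000 = 0.083

0.083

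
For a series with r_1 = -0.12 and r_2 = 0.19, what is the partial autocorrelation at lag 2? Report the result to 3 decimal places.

φ_{22} = (r_2 − r_1²) / (1 − r_1²)
r_1² = (-0.12)² = 0.0144
Numerator = 0.19 − 0.0144 = 0.1756; denominator = 1 − 0.0144 = 0.9856
φ_{22} = 0.1756 / 0.9856 = 0.178

0.178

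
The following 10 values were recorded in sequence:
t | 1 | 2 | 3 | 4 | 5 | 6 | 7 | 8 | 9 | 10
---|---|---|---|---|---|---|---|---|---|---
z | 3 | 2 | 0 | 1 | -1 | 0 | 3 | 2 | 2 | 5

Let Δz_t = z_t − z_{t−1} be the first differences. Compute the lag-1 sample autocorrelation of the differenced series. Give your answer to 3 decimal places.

-0.137

First differences Δz: -1, -2, 1, -2, 1, 3, -1, 0, 3
Mean of differences = 0.2222
Numerator Σ(Δz_t−Δz̄)(Δz_{t+1}−Δz̄) = -4.0494
Denominator Σ(Δz_t−Δz̄)² = 29.5556
r_1(Δz) = -4.0494 / 29.5556 = -0.137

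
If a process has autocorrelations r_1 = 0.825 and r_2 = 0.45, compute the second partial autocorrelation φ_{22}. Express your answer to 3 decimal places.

φ_{22} = (r_2 − r_1²) / (1 − r_1²)
r_1² = (0.825)² = 0.680625
Numerator = 0.45 − 0.6806 = -0.2306; denominator = 1 − 0.6806 = 0.3194
φ_{22} = -0.2306 / 0.3194 = -0.722

-0.722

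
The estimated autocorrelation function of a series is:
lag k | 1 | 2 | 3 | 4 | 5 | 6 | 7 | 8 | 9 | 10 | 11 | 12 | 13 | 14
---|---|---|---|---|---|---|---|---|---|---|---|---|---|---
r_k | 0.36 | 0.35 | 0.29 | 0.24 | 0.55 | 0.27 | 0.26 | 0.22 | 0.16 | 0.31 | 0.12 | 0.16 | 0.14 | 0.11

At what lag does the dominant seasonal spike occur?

The largest autocorrelation is r_5 = 0.55; the remaining lags stay at or below 0.36. The elevated value at lag 1 (0.36), dropping to 0.35 at lag 2, reflects decaying short-term dependence rather than seasonality.
The dominant spike at lag 5 indicates a seasonal period of 5.

5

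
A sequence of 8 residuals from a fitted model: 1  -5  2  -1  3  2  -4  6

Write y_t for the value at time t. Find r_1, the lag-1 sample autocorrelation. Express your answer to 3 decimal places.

-0.476

Mean ȳ = (1 − 5 + 2 − 1 + 3 + 2 − 4 + 6)/8 = 0.5000
Deviations from mean: 0.5000, -5.5000, 1.5000, -1.5000, 2.5000, 1.5000, -4.5000, 5.5000
Σ(y_t−ȳ)(y_{t+1}−ȳ) = (-2.7500) + (-8.2500) + (-2.2500) + (-3.7500) + (3.7500) + (-6.7500) + (-24.7500) = -44.7500
Denominator Σ(y_t−ȳ)² = 94.0000
r_1 = -44.7500 / 94.0000 = -0.476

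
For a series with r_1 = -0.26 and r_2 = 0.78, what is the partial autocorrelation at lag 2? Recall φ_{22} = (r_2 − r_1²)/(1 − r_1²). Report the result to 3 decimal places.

0.764

φ_{22} = (r_2 − r_1²) / (1 − r_1²)
r_1² = (-0.26)² = 0.0676
Numerator = 0.78 − 0.0676 = 0.7124; denominator = 1 − 0.0676 = 0.9324
φ_{22} = 0.7124 / 0.9324 = 0.764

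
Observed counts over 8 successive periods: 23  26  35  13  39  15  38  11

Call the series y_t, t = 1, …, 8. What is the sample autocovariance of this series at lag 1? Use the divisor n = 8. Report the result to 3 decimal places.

Mean ȳ = (23 + 26 + 35 + 13 + 39 + 15 + 38 + 11)/8 = 25.0000
Deviations: -2.0000, 1.0000, 10.0000, -12.0000, 14.0000, -10.0000, 13.0000, -14.0000
Σ_{t=1}^{7}(y_t−ȳ)(y_{t+1}−ȳ) = -732.0000
γ_1 = -732.0000 / 8 = -91.500

-91.500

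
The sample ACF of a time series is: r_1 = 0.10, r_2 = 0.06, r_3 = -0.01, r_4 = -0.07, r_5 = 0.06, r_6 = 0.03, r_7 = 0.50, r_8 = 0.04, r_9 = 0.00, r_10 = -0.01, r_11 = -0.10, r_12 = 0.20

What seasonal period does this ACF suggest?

The largest autocorrelation is r_7 = 0.50; the remaining lags stay at or below 0.20.
The dominant spike at lag 7 indicates a seasonal period of 7.

7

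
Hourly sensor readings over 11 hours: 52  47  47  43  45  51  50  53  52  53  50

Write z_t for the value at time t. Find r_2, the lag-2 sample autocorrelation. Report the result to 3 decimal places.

Mean z̄ = (52 + 47 + 47 + 43 + 45 + 51 + 50 + 53 + 52 + 53 + 50)/11 = 49.3636
Numerator Σ_{t=1}^{9}(z_t−z̄)(z_{t+2}−z̄) = 28.4628
Denominator Σ(z_t−z̄)² = 114.5455
r_2 = 28.4628 / 114.5455 = 0.248

0.248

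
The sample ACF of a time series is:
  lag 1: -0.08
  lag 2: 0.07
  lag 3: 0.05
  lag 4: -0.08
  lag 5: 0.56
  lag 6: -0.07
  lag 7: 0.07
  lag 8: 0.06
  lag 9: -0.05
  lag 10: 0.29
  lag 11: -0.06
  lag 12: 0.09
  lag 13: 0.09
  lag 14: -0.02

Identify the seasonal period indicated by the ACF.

5

The largest autocorrelation is r_5 = 0.56, with a weaker echo at lag 10 (0.29); the remaining lags stay at or below 0.09.
The dominant spike at lag 5 indicates a seasonal period of 5.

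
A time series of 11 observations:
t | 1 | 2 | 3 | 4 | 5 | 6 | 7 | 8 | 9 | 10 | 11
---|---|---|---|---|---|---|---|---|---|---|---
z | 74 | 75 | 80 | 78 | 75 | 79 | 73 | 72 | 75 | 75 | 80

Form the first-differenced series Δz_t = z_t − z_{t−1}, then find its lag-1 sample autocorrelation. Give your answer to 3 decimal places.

-0.264

First differences Δz: 1, 5, -2, -3, 4, -6, -1, 3, 0, 5
Mean of differences = 0.6000
Numerator Σ(Δz_t−Δz̄)(Δz_{t+1}−Δz̄) = -32.3600
Denominator Σ(Δz_t−Δz̄)² = 122.4000
r_1(Δz) = -32.3600 / 122.4000 = -0.264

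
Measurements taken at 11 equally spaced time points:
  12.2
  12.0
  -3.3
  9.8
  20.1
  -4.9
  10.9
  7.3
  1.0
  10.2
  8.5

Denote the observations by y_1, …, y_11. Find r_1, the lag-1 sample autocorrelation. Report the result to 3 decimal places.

-0.437

Mean ȳ = (12.2 + 12.0 − 3.3 + 9.8 + 20.1 − 4.9 + 10.9 + 7.3 + 1.0 + 10.2 + 8.5)/11 = 7.6182
Numerator Σ_{t=1}^{10}(y_t−ȳ)(y_{t+1}−ȳ) = -235.4340
Denominator Σ(y_t−ȳ)² = 538.7764
r_1 = -235.4340 / 538.7764 = -0.437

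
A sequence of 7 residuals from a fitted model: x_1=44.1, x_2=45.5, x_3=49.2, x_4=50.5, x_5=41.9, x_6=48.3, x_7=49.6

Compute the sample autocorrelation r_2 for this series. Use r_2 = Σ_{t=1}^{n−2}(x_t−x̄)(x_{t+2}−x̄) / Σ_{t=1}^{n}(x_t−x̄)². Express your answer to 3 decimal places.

Mean x̄ = (44.1 + 45.5 + 49.2 + 50.5 + 41.9 + 48.3 + 49.6)/7 = 47.0143
Deviations from mean: -2.9143, -1.5143, 2.1857, 3.4857, -5.1143, 1.2857, 2.5857
Numerator Σ_{t=1}^{5}(x_t−x̄)(x_{t+2}−x̄) = -31.5690
Denominator Σ(x_t−x̄)² = 62.2086
r_2 = -31.5690 / 62.2086 = -0.507

-0.507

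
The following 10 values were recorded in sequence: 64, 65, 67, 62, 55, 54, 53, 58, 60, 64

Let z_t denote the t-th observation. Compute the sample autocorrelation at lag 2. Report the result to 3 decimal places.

Mean z̄ = (64 + 65 + 67 + 62 + 55 + 54 + 53 + 58 + 60 + 64)/10 = 60.2000
Numerator Σ_{t=1}^{8}(z_t−z̄)(z_{t+2}−z̄) = 32.1200
Denominator Σ(z_t−z̄)² = 223.6000
r_2 = 32.1200 / 223.6000 = 0.144

0.144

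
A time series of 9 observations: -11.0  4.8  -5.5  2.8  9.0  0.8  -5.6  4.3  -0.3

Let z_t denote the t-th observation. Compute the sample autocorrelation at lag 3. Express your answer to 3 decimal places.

0.101

Mean z̄ = (-11.0 + 4.8 − 5.5 + 2.8 + 9.0 + 0.8 − 5.6 + 4.3 − 0.3)/9 = -0.0778
Numerator Σ_{t=1}^{6}(z_t−z̄)(z_{t+3}−z̄) = 31.7419
Denominator Σ(z_t−z̄)² = 313.6556
r_3 = 31.7419 / 313.6556 = 0.101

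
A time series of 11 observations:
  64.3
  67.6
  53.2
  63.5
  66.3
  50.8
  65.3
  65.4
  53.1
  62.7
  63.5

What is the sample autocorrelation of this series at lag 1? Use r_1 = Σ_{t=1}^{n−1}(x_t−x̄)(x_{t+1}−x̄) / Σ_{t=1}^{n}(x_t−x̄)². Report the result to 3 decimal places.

Mean x̄ = (64.3 + 67.6 + 53.2 + 63.5 + 66.3 + 50.8 + 65.3 + 65.4 + 53.1 + 62.7 + 63.5)/11 = 61.4273
Numerator Σ_{t=1}^{10}(x_t−x̄)(x_{t+1}−x̄) = -158.6026
Denominator Σ(x_t−x̄)² = 361.0618
r_1 = -158.6026 / 361.0618 = -0.439

-0.439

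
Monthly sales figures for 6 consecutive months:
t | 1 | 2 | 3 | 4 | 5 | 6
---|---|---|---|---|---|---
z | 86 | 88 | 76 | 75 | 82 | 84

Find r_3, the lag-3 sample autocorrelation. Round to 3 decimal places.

-0.285

Mean z̄ = (86 + 88 + 76 + 75 + 82 + 84)/6 = 81.8333
Deviations from mean: 4.1667, 6.1667, -5.8333, -6.8333, 0.1667, 2.1667
Numerator Σ_{t=1}^{3}(z_t−z̄)(z_{t+3}−z̄) = -40.0833
Denominator Σ(z_t−z̄)² = 140.8333
r_3 = -40.0833 / 140.8333 = -0.285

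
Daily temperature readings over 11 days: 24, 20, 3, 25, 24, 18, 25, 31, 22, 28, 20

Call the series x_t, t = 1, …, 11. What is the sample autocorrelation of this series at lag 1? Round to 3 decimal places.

Mean x̄ = (24 + 20 + 3 + 25 + 24 + 18 + 25 + 31 + 22 + 28 + 20)/11 = 21.8182
Numerator Σ_{t=1}^{10}(x_t−x̄)(x_{t+1}−x̄) = -22.3967
Denominator Σ(x_t−x̄)² = 527.6364
r_1 = -22.3967 / 527.6364 = -0.042

-0.042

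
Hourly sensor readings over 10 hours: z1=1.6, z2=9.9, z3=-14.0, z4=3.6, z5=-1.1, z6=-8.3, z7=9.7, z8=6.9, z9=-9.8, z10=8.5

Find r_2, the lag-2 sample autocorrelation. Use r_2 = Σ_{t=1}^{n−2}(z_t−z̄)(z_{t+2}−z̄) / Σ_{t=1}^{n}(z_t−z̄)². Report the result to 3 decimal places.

Mean z̄ = (1.6 + 9.9 − 14.0 + 3.6 − 1.1 − 8.3 + 9.7 + 6.9 − 9.8 + 8.5)/10 = 0.7000
Numerator Σ_{t=1}^{8}(z_t−z̄)(z_{t+2}−z̄) = -104.3300
Denominator Σ(z_t−z̄)² = 684.7200
r_2 = -104.3300 / 684.7200 = -0.152

-0.152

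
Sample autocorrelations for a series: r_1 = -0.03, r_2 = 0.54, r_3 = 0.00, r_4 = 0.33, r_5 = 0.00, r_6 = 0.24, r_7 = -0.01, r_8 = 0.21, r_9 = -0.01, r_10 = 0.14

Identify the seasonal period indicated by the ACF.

2

The largest autocorrelation is r_2 = 0.54, with weaker echoes at lags 4 (0.33), 6 (0.24) and 8 (0.21); the remaining lags stay at or below 0.14.
The dominant spike at lag 2 indicates a seasonal period of 2.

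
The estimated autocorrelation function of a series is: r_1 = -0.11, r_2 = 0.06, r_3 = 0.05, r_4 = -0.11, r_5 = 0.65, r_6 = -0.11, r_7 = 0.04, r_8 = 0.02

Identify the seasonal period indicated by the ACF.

The largest autocorrelation is r_5 = 0.65; the remaining lags stay at or below 0.06.
The dominant spike at lag 5 indicates a seasonal period of 5.

5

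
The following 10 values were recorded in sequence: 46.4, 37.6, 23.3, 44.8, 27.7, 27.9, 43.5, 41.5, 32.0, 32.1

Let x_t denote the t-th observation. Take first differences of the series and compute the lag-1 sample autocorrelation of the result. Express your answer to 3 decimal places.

-0.425

First differences Δx: -8.8, -14.3, 21.5, -17.1, 0.2, 15.6, -2.0, -9.5, 0.1
Mean of differences = -1.5889
Numerator Σ(Δx_t−Δx̄)(Δx_{t+1}−Δx̄) = -574.1323
Denominator Σ(Δx_t−Δx̄)² = 1351.5289
r_1(Δx) = -574.1323 / 1351.5289 = -0.425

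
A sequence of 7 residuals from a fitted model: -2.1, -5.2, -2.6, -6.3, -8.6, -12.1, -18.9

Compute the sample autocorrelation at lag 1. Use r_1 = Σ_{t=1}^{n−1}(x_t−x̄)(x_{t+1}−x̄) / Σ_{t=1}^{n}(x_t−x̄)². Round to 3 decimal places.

0.412

Mean x̄ = (-2.1 − 5.2 − 2.6 − 6.3 − 8.6 − 12.1 − 18.9)/7 = -7.9714
Numerator Σ_{t=1}^{6}(x_t−x̄)(x_{t+1}−x̄) = 86.8006
Denominator Σ(x_t−x̄)² = 210.6743
r_1 = 86.8006 / 210.6743 = 0.412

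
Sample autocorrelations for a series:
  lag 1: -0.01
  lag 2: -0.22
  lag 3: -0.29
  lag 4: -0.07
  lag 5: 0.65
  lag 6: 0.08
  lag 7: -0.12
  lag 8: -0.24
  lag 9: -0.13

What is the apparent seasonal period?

The largest autocorrelation is r_5 = 0.65; the remaining lags stay at or below 0.08.
The dominant spike at lag 5 indicates a seasonal period of 5.

5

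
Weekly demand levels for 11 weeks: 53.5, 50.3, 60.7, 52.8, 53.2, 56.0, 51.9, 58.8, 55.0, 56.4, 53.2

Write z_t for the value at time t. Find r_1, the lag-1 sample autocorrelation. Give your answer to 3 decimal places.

-0.505

Mean z̄ = (53.5 + 50.3 + 60.7 + 52.8 + 53.2 + 56.0 + 51.9 + 58.8 + 55.0 + 56.4 + 53.2)/11 = 54.7091
Numerator Σ_{t=1}^{10}(z_t−z̄)(z_{t+1}−z̄) = -47.5755
Denominator Σ(z_t−z̄)² = 94.2291
r_1 = -47.5755 / 94.2291 = -0.505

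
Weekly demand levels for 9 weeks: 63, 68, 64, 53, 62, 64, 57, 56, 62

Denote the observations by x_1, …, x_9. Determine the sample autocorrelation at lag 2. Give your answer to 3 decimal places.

Mean x̄ = (63 + 68 + 64 + 53 + 62 + 64 + 57 + 56 + 62)/9 = 61.0000
Σ(x_t−x̄)(x_{t+2}−x̄) = (6.0000) + (-56.0000) + (3.0000) + (-24.0000) + (-4.0000) + (-15.0000) + (-4.0000) = -94.0000
Denominator Σ(x_t−x̄)² = 178.0000
r_2 = -94.0000 / 178.0000 = -0.528

-0.528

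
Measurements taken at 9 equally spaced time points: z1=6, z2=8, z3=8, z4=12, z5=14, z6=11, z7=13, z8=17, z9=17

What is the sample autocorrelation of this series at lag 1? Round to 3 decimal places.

Mean z̄ = (6 + 8 + 8 + 12 + 14 + 11 + 13 + 17 + 17)/9 = 11.7778
Numerator Σ_{t=1}^{8}(z_t−z̄)(z_{t+1}−z̄) = 66.7284
Denominator Σ(z_t−z̄)² = 123.5556
r_1 = 66.7284 / 123.5556 = 0.540

0.540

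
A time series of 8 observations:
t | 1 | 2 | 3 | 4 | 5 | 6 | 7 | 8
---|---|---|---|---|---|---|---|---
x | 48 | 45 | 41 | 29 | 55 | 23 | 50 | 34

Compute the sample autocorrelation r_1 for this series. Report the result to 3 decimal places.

Mean x̄ = (48 + 45 + 41 + 29 + 55 + 23 + 50 + 34)/8 = 40.6250
Σ(x_t−x̄)(x_{t+1}−x̄) = (32.2656) + (1.6406) + (-4.3594) + (-167.1094) + (-253.3594) + (-165.2344) + (-62.1094) = -618.2656
Denominator Σ(x_t−x̄)² = 857.8750
r_1 = -618.2656 / 857.8750 = -0.721

-0.721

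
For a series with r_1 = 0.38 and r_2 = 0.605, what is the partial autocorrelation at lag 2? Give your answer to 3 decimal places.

0.538

φ_{22} = (r_2 − r_1²) / (1 − r_1²)
r_1² = (0.38)² = 0.1444
Numerator = 0.605 − 0.1444 = 0.4606; denominator = 1 − 0.1444 = 0.8556
φ_{22} = 0.4606 / 0.8556 = 0.538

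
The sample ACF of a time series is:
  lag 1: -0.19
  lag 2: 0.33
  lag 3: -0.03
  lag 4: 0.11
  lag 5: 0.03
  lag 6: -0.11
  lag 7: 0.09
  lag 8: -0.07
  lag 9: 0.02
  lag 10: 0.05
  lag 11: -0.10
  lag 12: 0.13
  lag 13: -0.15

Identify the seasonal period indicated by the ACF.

The largest autocorrelation is r_2 = 0.33; the remaining lags stay at or below 0.13.
The dominant spike at lag 2 indicates a seasonal period of 2.

2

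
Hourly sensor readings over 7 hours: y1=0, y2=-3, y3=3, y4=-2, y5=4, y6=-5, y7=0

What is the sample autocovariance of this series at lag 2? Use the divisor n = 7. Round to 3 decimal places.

4.254

Mean ȳ = (0 − 3 + 3 − 2 + 4 − 5 + 0)/7 = -0.4286
Σ_{t=1}^{5}(y_t−ȳ)(y_{t+2}−ȳ) = 29.7755
γ_2 = 29.7755 / 7 = 4.254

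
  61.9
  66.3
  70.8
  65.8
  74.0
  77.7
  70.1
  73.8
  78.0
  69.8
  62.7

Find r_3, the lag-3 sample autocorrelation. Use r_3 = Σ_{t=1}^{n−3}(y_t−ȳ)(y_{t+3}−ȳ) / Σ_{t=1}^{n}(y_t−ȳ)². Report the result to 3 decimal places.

0.240

Mean ȳ = (61.9 + 66.3 + 70.8 + 65.8 + 74.0 + 77.7 + 70.1 + 73.8 + 78.0 + 69.8 + 62.7)/11 = 70.0818
Numerator Σ_{t=1}^{8}(y_t−ȳ)(y_{t+3}−ȳ) = 73.0472
Denominator Σ(y_t−ȳ)² = 304.5764
r_3 = 73.0472 / 304.5764 = 0.240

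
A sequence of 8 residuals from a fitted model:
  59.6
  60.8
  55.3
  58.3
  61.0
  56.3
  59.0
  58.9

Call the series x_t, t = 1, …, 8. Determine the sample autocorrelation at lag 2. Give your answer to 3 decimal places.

-0.383

Mean x̄ = (59.6 + 60.8 + 55.3 + 58.3 + 61.0 + 56.3 + 59.0 + 58.9)/8 = 58.6500
Numerator Σ_{t=1}^{6}(x_t−x̄)(x_{t+2}−x̄) = -10.7500
Denominator Σ(x_t−x̄)² = 28.1000
r_2 = -10.7500 / 28.1000 = -0.383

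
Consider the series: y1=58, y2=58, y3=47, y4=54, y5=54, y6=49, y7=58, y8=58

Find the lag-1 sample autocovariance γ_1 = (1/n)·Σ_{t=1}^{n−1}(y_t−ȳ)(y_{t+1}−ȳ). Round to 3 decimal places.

-1.781

Mean ȳ = (58 + 58 + 47 + 54 + 54 + 49 + 58 + 58)/8 = 54.5000
Σ_{t=1}^{7}(y_t−ȳ)(y_{t+1}−ȳ) = -14.2500
γ_1 = -14.2500 / 8 = -1.781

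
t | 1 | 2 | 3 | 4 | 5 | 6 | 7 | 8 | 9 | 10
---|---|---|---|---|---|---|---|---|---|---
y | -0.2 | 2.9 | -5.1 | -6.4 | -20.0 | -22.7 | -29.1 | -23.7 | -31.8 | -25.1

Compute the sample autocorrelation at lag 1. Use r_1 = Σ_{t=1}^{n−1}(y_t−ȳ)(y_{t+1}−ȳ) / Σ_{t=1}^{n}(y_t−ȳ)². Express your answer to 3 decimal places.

0.729

Mean ȳ = (-0.2 + 2.9 − 5.1 − 6.4 − 20.0 − 22.7 − 29.1 − 23.7 − 31.8 − 25.1)/10 = -16.1200
Numerator Σ_{t=1}^{9}(y_t−ȳ)(y_{t+1}−ȳ) = 1050.7876
Denominator Σ(y_t−ȳ)² = 1441.9160
r_1 = 1050.7876 / 1441.9160 = 0.729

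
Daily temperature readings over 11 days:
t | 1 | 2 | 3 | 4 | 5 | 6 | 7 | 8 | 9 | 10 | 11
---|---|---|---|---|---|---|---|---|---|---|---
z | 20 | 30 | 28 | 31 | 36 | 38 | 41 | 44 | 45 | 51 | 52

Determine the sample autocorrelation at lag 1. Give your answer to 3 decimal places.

Mean z̄ = (20 + 30 + 28 + 31 + 36 + 38 + 41 + 44 + 45 + 51 + 52)/11 = 37.8182
Numerator Σ_{t=1}^{10}(z_t−z̄)(z_{t+1}−z̄) = 641.3306
Denominator Σ(z_t−z̄)² = 999.6364
r_1 = 641.3306 / 999.6364 = 0.642

0.642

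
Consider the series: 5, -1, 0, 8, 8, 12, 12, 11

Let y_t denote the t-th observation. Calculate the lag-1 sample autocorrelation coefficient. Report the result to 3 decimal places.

0.625

Mean ȳ = (5 − 1 + 0 + 8 + 8 + 12 + 12 + 11)/8 = 6.8750
Deviations from mean: -1.8750, -7.8750, -6.8750, 1.1250, 1.1250, 5.1250, 5.1250, 4.1250
Σ(y_t−ȳ)(y_{t+1}−ȳ) = (14.7656) + (54.1406) + (-7.7344) + (1.2656) + (5.7656) + (26.2656) + (21.1406) = 115.6094
Denominator Σ(y_t−ȳ)² = 184.8750
r_1 = 115.6094 / 184.8750 = 0.625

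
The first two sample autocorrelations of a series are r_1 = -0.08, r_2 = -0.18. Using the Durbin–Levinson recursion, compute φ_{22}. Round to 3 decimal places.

-0.188

φ_{22} = (r_2 − r_1²) / (1 − r_1²)
r_1² = (-0.08)² = 0.0064
Numerator = -0.18 − 0.0064 = -0.1864; denominator = 1 − 0.0064 = 0.9936
φ_{22} = -0.1864 / 0.9936 = -0.188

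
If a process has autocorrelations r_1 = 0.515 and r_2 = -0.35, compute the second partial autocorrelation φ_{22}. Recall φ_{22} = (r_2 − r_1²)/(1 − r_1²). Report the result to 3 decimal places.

-0.837

φ_{22} = (r_2 − r_1²) / (1 − r_1²)
r_1² = (0.515)² = 0.265225
Numerator = -0.35 − 0.2652 = -0.6152; denominator = 1 − 0.2652 = 0.7348
φ_{22} = -0.6152 / 0.7348 = -0.837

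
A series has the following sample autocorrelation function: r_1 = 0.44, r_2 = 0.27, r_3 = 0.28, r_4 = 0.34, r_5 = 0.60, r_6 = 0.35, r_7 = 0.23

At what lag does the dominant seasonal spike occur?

5

The largest autocorrelation is r_5 = 0.60; the remaining lags stay at or below 0.44. The elevated value at lag 1 (0.44), dropping to 0.27 at lag 2, reflects decaying short-term dependence rather than seasonality.
The dominant spike at lag 5 indicates a seasonal period of 5.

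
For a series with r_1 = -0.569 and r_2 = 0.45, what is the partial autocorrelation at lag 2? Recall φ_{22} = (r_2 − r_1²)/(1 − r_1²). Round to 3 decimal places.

0.187

φ_{22} = (r_2 − r_1²) / (1 − r_1²)
r_1² = (-0.569)² = 0.323761
Numerator = 0.45 − 0.3238 = 0.1262; denominator = 1 − 0.3238 = 0.6762
φ_{22} = 0.1262 / 0.6762 = 0.187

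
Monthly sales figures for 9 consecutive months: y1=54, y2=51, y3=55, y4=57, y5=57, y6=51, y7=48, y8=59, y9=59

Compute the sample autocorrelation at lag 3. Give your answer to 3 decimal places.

Mean ȳ = (54 + 51 + 55 + 57 + 57 + 51 + 48 + 59 + 59)/9 = 54.5556
Σ(y_t−ȳ)(y_{t+3}−ȳ) = (-1.3580) + (-8.6914) + (-1.5802) + (-16.0247) + (10.8642) + (-15.8025) = -32.5926
Denominator Σ(y_t−ȳ)² = 120.2222
r_3 = -32.5926 / 120.2222 = -0.271

-0.271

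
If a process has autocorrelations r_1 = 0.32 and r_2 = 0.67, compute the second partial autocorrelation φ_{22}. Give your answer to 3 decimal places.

φ_{22} = (r_2 − r_1²) / (1 − r_1²)
r_1² = (0.32)² = 0.1024
Numerator = 0.67 − 0.1024 = 0.5676; denominator = 1 − 0.1024 = 0.8976
φ_{22} = 0.5676 / 0.8976 = 0.632

0.632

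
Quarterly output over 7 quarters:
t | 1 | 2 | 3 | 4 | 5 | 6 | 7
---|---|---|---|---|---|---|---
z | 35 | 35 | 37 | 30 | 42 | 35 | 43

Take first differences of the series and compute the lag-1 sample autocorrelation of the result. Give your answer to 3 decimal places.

First differences Δz: 0, 2, -7, 12, -7, 8
Mean of differences = 1.3333
Numerator Σ(Δz_t−Δz̄)(Δz_{t+1}−Δz̄) = -239.7778
Denominator Σ(Δz_t−Δz̄)² = 299.3333
r_1(Δz) = -239.7778 / 299.3333 = -0.801

-0.801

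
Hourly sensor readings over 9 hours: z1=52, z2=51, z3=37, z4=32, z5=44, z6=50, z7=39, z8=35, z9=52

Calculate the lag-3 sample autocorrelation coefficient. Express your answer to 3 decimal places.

-0.065

Mean z̄ = (52 + 51 + 37 + 32 + 44 + 50 + 39 + 35 + 52)/9 = 43.5556
Σ(z_t−z̄)(z_{t+3}−z̄) = (-97.5802) + (3.3086) + (-42.2469) + (52.6420) + (-3.8025) + (54.4198) = -33.2593
Denominator Σ(z_t−z̄)² = 510.2222
r_3 = -33.2593 / 510.2222 = -0.065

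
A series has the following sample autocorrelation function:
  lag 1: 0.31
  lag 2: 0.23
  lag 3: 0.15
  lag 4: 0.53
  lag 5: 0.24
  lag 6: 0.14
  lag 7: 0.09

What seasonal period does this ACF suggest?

The largest autocorrelation is r_4 = 0.53; the remaining lags stay at or below 0.31. The elevated value at lag 1 (0.31), dropping to 0.23 at lag 2, reflects decaying short-term dependence rather than seasonality.
The dominant spike at lag 4 indicates a seasonal period of 4.

4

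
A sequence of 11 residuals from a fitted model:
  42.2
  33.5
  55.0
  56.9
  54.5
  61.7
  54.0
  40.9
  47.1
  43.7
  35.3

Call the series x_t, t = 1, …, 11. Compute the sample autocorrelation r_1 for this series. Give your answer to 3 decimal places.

Mean x̄ = (42.2 + 33.5 + 55.0 + 56.9 + 54.5 + 61.7 + 54.0 + 40.9 + 47.1 + 43.7 + 35.3)/11 = 47.7091
Numerator Σ_{t=1}^{10}(x_t−x̄)(x_{t+1}−x̄) = 300.6363
Denominator Σ(x_t−x̄)² = 868.1091
r_1 = 300.6363 / 868.1091 = 0.346

0.346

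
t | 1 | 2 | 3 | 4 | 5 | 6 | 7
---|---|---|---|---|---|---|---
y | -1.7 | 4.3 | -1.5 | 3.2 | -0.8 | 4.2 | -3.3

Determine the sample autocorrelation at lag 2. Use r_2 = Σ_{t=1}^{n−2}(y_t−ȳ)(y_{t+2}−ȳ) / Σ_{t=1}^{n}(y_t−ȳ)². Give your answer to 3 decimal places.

Mean ȳ = (-1.7 + 4.3 − 1.5 + 3.2 − 0.8 + 4.2 − 3.3)/7 = 0.6286
Σ(y_t−ȳ)(y_{t+2}−ȳ) = (4.9565) + (9.4408) + (3.0408) + (9.1837) + (5.6122) = 32.2341
Denominator Σ(y_t−ȳ)² = 60.2743
r_2 = 32.2341 / 60.2743 = 0.535

0.535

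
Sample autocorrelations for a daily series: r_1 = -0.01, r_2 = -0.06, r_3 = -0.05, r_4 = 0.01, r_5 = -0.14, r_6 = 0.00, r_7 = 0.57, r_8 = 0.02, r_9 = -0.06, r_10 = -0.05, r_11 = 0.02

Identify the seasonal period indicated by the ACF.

7

The largest autocorrelation is r_7 = 0.57; the remaining lags stay at or below 0.02.
The dominant spike at lag 7 indicates a seasonal period of 7.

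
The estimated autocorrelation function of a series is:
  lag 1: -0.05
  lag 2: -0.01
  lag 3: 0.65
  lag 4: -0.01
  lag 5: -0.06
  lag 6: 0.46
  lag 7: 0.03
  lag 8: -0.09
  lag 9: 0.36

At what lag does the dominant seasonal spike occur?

The largest autocorrelation is r_3 = 0.65, with weaker echoes at lags 6 (0.46) and 9 (0.36); the remaining lags stay at or below 0.03.
The dominant spike at lag 3 indicates a seasonal period of 3.

3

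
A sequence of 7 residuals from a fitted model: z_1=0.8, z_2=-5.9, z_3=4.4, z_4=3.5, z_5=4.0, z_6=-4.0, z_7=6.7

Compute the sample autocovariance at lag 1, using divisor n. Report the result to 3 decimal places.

-6.948

Mean z̄ = (0.8 − 5.9 + 4.4 + 3.5 + 4.0 − 4.0 + 6.7)/7 = 1.3571
Deviations: -0.5571, -7.2571, 3.0429, 2.1429, 2.6429, -5.3571, 5.3429
Σ_{t=1}^{6}(z_t−z̄)(z_{t+1}−z̄) = -48.6361
γ_1 = -48.6361 / 7 = -6.948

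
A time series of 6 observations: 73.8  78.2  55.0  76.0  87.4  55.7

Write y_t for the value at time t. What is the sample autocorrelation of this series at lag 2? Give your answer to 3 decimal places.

-0.412

Mean ȳ = (73.8 + 78.2 + 55.0 + 76.0 + 87.4 + 55.7)/6 = 71.0167
Deviations from mean: 2.7833, 7.1833, -16.0167, 4.9833, 16.3833, -15.3167
Σ(y_t−ȳ)(y_{t+2}−ȳ) = (-44.5797) + (35.7969) + (-262.4064) + (-76.3281) = -347.5172
Denominator Σ(y_t−ȳ)² = 843.7283
r_2 = -347.5172 / 843.7283 = -0.412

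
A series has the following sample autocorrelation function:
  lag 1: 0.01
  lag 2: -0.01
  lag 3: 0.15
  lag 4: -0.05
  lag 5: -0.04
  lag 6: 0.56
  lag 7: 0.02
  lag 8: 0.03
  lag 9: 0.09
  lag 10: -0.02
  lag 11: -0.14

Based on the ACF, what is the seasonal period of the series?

6

The largest autocorrelation is r_6 = 0.56; the remaining lags stay at or below 0.15.
The dominant spike at lag 6 indicates a seasonal period of 6.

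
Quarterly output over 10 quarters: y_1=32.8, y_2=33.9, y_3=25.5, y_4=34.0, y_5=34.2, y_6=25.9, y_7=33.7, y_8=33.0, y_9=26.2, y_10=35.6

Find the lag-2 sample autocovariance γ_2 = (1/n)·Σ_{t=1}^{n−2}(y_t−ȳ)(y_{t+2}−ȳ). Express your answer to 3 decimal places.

-4.002

Mean ȳ = (32.8 + 33.9 + 25.5 + 34.0 + 34.2 + 25.9 + 33.7 + 33.0 + 26.2 + 35.6)/10 = 31.4800
Σ_{t=1}^{8}(y_t−ȳ)(y_{t+2}−ȳ) = -40.0248
γ_2 = -40.0248 / 10 = -4.002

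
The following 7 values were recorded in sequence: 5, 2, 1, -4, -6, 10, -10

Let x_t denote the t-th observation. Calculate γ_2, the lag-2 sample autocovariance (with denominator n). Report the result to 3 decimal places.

Mean x̄ = (5 + 2 + 1 − 4 − 6 + 10 − 10)/7 = -0.2857
Σ_{t=1}^{5}(x_t−x̄)(x_{t+2}−x̄) = 8.2653
γ_2 = 8.2653 / 7 = 1.181

1.181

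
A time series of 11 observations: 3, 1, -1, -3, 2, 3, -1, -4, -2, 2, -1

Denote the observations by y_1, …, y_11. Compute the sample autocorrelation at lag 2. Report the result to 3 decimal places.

Mean ȳ = (3 + 1 − 1 − 3 + 2 + 3 − 1 − 4 − 2 + 2 − 1)/11 = -0.0909
Numerator Σ_{t=1}^{9}(y_t−ȳ)(y_{t+2}−ȳ) = -35.5620
Denominator Σ(y_t−ȳ)² = 58.9091
r_2 = -35.5620 / 58.9091 = -0.604

-0.604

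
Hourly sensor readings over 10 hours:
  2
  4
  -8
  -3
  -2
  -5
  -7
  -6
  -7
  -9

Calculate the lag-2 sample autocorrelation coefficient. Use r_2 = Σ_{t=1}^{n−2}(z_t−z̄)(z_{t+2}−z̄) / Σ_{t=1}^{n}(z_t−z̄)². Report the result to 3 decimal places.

Mean z̄ = (2 + 4 − 8 − 3 − 2 − 5 − 7 − 6 − 7 − 9)/10 = -4.1000
Numerator Σ_{t=1}^{8}(z_t−z̄)(z_{t+2}−z̄) = -10.7200
Denominator Σ(z_t−z̄)² = 168.9000
r_2 = -10.7200 / 168.9000 = -0.063

-0.063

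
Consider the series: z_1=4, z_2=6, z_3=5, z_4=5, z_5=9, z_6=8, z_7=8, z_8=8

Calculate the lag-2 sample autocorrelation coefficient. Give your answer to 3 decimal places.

Mean z̄ = (4 + 6 + 5 + 5 + 9 + 8 + 8 + 8)/8 = 6.6250
Deviations from mean: -2.6250, -0.6250, -1.6250, -1.6250, 2.3750, 1.3750, 1.3750, 1.3750
Σ(z_t−z̄)(z_{t+2}−z̄) = (4.2656) + (1.0156) + (-3.8594) + (-2.2344) + (3.2656) + (1.8906) = 4.3438
Denominator Σ(z_t−z̄)² = 23.8750
r_2 = 4.3438 / 23.8750 = 0.182

0.182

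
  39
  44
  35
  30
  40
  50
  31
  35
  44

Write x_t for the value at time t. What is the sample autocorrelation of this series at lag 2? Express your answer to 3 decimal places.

-0.699

Mean x̄ = (39 + 44 + 35 + 30 + 40 + 50 + 31 + 35 + 44)/9 = 38.6667
Σ(x_t−x̄)(x_{t+2}−x̄) = (-1.2222) + (-46.2222) + (-4.8889) + (-98.2222) + (-10.2222) + (-41.5556) + (-40.8889) = -243.2222
Denominator Σ(x_t−x̄)² = 348.0000
r_2 = -243.2222 / 348.0000 = -0.699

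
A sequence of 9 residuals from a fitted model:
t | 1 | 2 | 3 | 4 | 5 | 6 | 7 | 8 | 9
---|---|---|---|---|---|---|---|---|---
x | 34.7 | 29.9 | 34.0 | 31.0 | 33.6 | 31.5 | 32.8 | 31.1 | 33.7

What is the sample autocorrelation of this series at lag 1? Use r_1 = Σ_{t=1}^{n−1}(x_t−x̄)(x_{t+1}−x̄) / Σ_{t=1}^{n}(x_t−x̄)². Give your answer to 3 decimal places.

-0.785

Mean x̄ = (34.7 + 29.9 + 34.0 + 31.0 + 33.6 + 31.5 + 32.8 + 31.1 + 33.7)/9 = 32.4778
Numerator Σ_{t=1}^{8}(x_t−x̄)(x_{t+1}−x̄) = -17.1005
Denominator Σ(x_t−x̄)² = 21.7956
r_1 = -17.1005 / 21.7956 = -0.785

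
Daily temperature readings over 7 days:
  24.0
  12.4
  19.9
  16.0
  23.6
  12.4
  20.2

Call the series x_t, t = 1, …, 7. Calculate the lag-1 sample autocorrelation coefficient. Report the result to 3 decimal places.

Mean x̄ = (24.0 + 12.4 + 19.9 + 16.0 + 23.6 + 12.4 + 20.2)/7 = 18.3571
Σ(x_t−x̄)(x_{t+1}−x̄) = (-33.6153) + (-9.1910) + (-3.6367) + (-12.3582) + (-31.2324) + (-10.9782) = -101.0118
Denominator Σ(x_t−x̄)² = 141.6371
r_1 = -101.0118 / 141.6371 = -0.713

-0.713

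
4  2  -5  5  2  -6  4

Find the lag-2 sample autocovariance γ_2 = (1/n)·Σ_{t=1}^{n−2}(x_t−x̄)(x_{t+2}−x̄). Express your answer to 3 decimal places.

Mean x̄ = (4 + 2 − 5 + 5 + 2 − 6 + 4)/7 = 0.8571
Σ_{t=1}^{5}(x_t−x̄)(x_{t+2}−x̄) = -45.1837
γ_2 = -45.1837 / 7 = -6.455

-6.455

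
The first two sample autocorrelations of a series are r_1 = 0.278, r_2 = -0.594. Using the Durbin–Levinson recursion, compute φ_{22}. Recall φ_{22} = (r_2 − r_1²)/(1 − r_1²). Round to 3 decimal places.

-0.728

φ_{22} = (r_2 − r_1²) / (1 − r_1²)
r_1² = (0.278)² = 0.077284
Numerator = -0.594 − 0.0773 = -0.6713; denominator = 1 − 0.0773 = 0.9227
φ_{22} = -0.6713 / 0.9227 = -0.728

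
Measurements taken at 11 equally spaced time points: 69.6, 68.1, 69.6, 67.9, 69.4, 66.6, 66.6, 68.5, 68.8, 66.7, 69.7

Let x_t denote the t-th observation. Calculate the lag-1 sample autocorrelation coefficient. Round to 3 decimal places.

Mean x̄ = (69.6 + 68.1 + 69.6 + 67.9 + 69.4 + 66.6 + 66.6 + 68.5 + 68.8 + 66.7 + 69.7)/11 = 68.3182
Numerator Σ_{t=1}^{10}(x_t−x̄)(x_{t+1}−x̄) = -3.6949
Denominator Σ(x_t−x̄)² = 15.3764
r_1 = -3.6949 / 15.3764 = -0.240

-0.240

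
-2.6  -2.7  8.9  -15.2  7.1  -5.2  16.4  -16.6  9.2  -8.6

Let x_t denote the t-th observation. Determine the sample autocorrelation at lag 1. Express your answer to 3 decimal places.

Mean x̄ = (-2.6 − 2.7 + 8.9 − 15.2 + 7.1 − 5.2 + 16.4 − 16.6 + 9.2 − 8.6)/10 = -0.9300
Numerator Σ_{t=1}^{9}(x_t−x̄)(x_{t+1}−x̄) = -885.5879
Denominator Σ(x_t−x̄)² = 1096.2210
r_1 = -885.5879 / 1096.2210 = -0.808

-0.808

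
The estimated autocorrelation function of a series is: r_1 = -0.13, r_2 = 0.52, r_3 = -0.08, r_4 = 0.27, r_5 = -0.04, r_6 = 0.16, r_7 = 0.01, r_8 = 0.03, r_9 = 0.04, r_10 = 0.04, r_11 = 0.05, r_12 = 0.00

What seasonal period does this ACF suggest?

The largest autocorrelation is r_2 = 0.52, with weaker echoes at lags 4 (0.27) and 6 (0.16); the remaining lags stay at or below 0.05.
The dominant spike at lag 2 indicates a seasonal period of 2.

2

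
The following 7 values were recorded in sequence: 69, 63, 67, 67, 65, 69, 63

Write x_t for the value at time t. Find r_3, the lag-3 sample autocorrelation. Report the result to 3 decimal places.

0.149

Mean x̄ = (69 + 63 + 67 + 67 + 65 + 69 + 63)/7 = 66.1429
Deviations from mean: 2.8571, -3.1429, 0.8571, 0.8571, -1.1429, 2.8571, -3.1429
Σ(x_t−x̄)(x_{t+3}−x̄) = (2.4490) + (3.5918) + (2.4490) + (-2.6939) = 5.7959
Denominator Σ(x_t−x̄)² = 38.8571
r_3 = 5.7959 / 38.8571 = 0.149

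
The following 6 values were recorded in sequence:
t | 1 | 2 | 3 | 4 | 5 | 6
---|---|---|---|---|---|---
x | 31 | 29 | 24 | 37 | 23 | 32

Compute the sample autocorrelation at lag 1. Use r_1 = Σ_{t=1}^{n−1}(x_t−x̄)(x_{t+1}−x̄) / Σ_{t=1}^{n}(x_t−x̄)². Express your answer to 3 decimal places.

Mean x̄ = (31 + 29 + 24 + 37 + 23 + 32)/6 = 29.3333
Deviations from mean: 1.6667, -0.3333, -5.3333, 7.6667, -6.3333, 2.6667
Σ(x_t−x̄)(x_{t+1}−x̄) = (-0.5556) + (1.7778) + (-40.8889) + (-48.5556) + (-16.8889) = -105.1111
Denominator Σ(x_t−x̄)² = 137.3333
r_1 = -105.1111 / 137.3333 = -0.765

-0.765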